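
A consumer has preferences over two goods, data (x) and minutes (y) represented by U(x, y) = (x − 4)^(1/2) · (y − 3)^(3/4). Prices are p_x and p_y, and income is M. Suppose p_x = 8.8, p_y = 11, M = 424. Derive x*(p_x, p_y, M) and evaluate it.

This is Cobb-Douglas in (x−4, y−3): tangency gives 0.5·p_y·(y−3) = 0.75·p_x·(x−4).
After buying the subsistence bundle (4, 3), a share 0.4 of the remaining income goes to x: x* = 4 + 0.4·(M − 4p_x − 3p_y)/p_x.
Discretionary income = 424 − 4·8.8 − 3·11 = 355.8; x* = 4 + 0.4·355.8/8.8 = 20.1727.

x* = 20.1727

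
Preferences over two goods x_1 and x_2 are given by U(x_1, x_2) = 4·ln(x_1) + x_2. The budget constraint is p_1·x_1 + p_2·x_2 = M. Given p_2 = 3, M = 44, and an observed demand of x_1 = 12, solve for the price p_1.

MU_x_1 = 4/x_1, MU_x_2 = 1. Tangency: 4/x_1 = p_1/p_2.
So x_1*(p_1,p_2) = 4·p_2/p_1, independent of income; and x_2* = (M − 4·p_2)/p_2.
Set x_1* = 12 in the demand function and solve for p_1: p_1 = 1.

p_1 = 1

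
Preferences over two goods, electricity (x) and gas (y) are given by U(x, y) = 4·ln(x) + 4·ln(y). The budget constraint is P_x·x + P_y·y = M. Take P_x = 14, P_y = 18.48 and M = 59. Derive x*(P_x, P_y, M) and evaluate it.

MU_x/MU_y = (4·y)/(4·x); tangency sets this equal to P_x/P_y.
So 4·P_y·y = 4·P_x·x; combined with the budget, a share 0.5 of income goes to x.
Demand: x*(P_x,P_y,M) = 0.5·M/P_x and y* = 0.5·M/P_y.
At P_x=14, P_y=18.48, M=59: x* = 0.5·59/14 = 2.1071.

x* = 2.1071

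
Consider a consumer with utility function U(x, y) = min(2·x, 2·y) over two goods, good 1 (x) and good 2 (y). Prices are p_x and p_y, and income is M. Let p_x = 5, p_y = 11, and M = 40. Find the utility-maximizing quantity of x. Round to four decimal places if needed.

x* = 2.5

Demand: x*(p_x,p_y,M) = 2·M/(2·p_x + 2·p_y), y* = 2·M/(2·p_x + 2·p_y).
Here 2·5 + 2·11 = 32, giving x* = 2.5.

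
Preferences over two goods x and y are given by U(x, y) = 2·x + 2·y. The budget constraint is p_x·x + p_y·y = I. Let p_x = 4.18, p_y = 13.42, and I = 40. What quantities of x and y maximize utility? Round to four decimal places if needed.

x* = 9.5694, y* = 0

Linear utility — the consumer picks whichever good has higher MU/price: 2/4.18 = 0.4785 vs 2/13.42 = 0.149.
x gives more utility per dollar, so spend all income on x: x* = I/p_x, y* = 0.
Numerically: x* = 9.5694, y* = 0.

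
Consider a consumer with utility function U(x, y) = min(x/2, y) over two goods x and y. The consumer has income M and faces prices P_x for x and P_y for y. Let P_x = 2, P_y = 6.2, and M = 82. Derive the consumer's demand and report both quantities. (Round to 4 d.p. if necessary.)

Demand: x*(P_x,P_y,M) = 2·M/(2·P_x + P_y), y* = M/(2·P_x + P_y).
Here 2·2 + 6.2 = 10.2, giving x* = 16.0784 and y* = 8.0392.

x* = 16.0784, y* = 8.0392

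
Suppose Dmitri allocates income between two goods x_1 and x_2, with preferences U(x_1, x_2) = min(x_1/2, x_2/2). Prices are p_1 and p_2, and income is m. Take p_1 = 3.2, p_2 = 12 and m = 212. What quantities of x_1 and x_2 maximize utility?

With perfect complements, no substitution: consume in ratio x_1:x_2 = 2:2.
Budget: p_1·x_1 + p_2·x_1 = m, so (2·p_1 + 2·p_2)·x_1 = 2·m.
Demand: x_1*(p_1,p_2,m) = 2·m/(2·p_1 + 2·p_2), x_2* = 2·m/(2·p_1 + 2·p_2).
Here 2·3.2 + 2·12 = 30.4, giving x_1* = 13.9474 and x_2* = 13.9474.

x_1* = 13.9474, x_2* = 13.9474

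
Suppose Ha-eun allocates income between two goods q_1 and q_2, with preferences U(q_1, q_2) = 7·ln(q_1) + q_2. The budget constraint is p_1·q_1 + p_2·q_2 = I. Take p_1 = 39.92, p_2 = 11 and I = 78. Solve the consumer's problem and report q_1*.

q_1* = 1.9289

At the given prices: q_1* = 7·11/39.92 = 1.9289.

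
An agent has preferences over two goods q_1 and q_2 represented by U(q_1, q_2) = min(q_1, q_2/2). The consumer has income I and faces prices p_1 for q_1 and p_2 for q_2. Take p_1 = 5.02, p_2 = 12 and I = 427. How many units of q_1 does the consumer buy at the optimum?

Leontief preferences: the optimum is at the kink where q_1/1 = q_2/2, i.e. q_2 = 2·q_1.
Budget: p_1·q_1 + p_2·2·q_1 = I, so (p_1 + 2·p_2)·q_1 = I.
Demand: q_1*(p_1,p_2,I) = I/(p_1 + 2·p_2), q_2* = 2·I/(p_1 + 2·p_2).
Here 5.02 + 2·12 = 29.02, giving q_1* = 14.714.

q_1* = 14.714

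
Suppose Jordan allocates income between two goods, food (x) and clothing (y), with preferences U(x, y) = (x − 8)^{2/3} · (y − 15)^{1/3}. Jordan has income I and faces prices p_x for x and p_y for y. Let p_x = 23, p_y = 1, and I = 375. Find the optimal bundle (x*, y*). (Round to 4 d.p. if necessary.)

After buying the subsistence bundle (8, 15), a share 2/3 of the remaining income goes to x: x* = 8 + 2/3·(I − 8p_x − 15p_y)/p_x.
Discretionary income = 375 − 8·23 − 15·1 = 176; x* = 8 + 2/3·176/23 = 13.1014; y* = 15 + 1/3·176/1 = 73.6667.

x* = 13.1014, y* = 73.6667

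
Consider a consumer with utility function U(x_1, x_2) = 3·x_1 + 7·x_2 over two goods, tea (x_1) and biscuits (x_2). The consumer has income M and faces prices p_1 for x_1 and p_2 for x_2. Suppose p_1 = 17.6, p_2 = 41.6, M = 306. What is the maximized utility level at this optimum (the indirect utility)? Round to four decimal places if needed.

Linear utility — the consumer picks whichever good has higher MU/price: 3/17.6 = 0.1705 vs 7/41.6 = 0.1683.
x_1 gives more utility per dollar, so spend all income on x_1: x_1* = M/p_1, x_2* = 0.
Numerically: x_1* = 17.3864, x_2* = 0.
Utility at the optimum: U(17.3864, 0) = 52.1591.

V = 52.1591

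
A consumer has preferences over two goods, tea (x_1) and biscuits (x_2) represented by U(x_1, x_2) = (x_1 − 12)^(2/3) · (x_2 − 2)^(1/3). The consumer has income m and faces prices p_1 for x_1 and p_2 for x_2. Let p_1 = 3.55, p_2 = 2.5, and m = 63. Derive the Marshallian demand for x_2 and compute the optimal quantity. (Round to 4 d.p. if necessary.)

Substituting into the budget: x_1* = 12 + 2/3·(m − 12·p_1 − 2·p_2)/p_1, and x_2* = 2 + 1/3·(…)/p_2.
Discretionary income = 63 − 12·3.55 − 2·2.5 = 15.4; x_2* = 2 + 1/3·15.4/2.5 = 4.0533.

x_2* = 4.0533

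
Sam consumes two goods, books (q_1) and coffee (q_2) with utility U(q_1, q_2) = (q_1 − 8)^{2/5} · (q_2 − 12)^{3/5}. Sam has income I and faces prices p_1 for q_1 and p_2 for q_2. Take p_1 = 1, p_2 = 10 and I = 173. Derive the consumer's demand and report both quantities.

q_1* = 26, q_2* = 14.7

Let q_1' = q_1−8, q_2' = q_2−12. MRS = (2/3)·q_2'/q_1' = p_1/p_2.
After buying the subsistence bundle (8, 12), a share 0.4 of the remaining income goes to q_1: q_1* = 8 + 0.4·(I − 8p_1 − 12p_2)/p_1.
Discretionary income = 173 − 8·1 − 12·10 = 45; q_1* = 8 + 0.4·45/1 = 26; q_2* = 12 + 0.6·45/10 = 14.7.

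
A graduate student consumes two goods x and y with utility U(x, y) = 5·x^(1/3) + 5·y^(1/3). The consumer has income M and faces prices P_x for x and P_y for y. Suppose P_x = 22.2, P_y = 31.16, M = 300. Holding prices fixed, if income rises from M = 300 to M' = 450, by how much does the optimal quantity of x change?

MU_x ∝ 5·x^(-2/3), MU_y ∝ 5·y^(-2/3), so MRS = (y/x)^(2/3) = P_x/P_y.
Hence y/x = (P_x/P_y)^(1/(2/3)), i.e. raised to the 1.5 power.
Substitute y = (y/x)·x into the budget: x* = M/(P_x + P_y·(y/x)).
Numerically y/x = 0.601358, so x* = 300/(22.2 + 31.16·0.601358) = 7.3281.
At M' = 450: x* = 10.9921. Change: 10.9921 − 7.3281 = 3.664.

Δx* = 3.664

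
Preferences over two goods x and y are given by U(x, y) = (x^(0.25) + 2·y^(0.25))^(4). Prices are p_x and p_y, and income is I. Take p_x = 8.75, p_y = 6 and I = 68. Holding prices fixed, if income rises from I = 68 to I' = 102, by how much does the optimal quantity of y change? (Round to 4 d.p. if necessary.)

MU_x ∝ x^(-0.75), MU_y ∝ 2·y^(-0.75), so MRS = (1/2)·(y/x)^(0.75) = p_x/p_y.
Solve for the ratio: y/x = [2·p_x/p_y]^(4/3).
Substitute y = (y/x)·x into the budget: x* = I/(p_x + p_y·(y/x)).
Numerically y/x = 4.167245, so x* = 68/(8.75 + 6·4.167245) = 2.0146 and y* = 4.167245·2.0146 = 8.3954.
At I' = 102: y* = 12.593. Change: 12.593 − 8.3954 = 4.1977.

Δy* = 4.1977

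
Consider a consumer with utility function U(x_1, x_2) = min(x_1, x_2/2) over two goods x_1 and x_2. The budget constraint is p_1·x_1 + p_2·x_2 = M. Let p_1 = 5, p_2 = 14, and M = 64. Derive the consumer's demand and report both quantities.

x_1* = 1.9394, x_2* = 3.8788

Here 5 + 2·14 = 33, giving x_1* = 1.9394 and x_2* = 3.8788.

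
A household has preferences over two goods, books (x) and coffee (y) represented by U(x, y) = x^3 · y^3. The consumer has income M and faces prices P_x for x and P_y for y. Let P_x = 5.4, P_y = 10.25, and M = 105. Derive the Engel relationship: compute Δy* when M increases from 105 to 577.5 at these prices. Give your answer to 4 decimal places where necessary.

Δy* = 23.0488

The MRS is y/x. Set MRS = P_x/P_y.
So 3·P_y·y = 3·P_x·x; combined with the budget, a share 0.5 of income goes to x.
Demand: x*(P_x,P_y,M) = 0.5·M/P_x and y* = 0.5·M/P_y.
At P_x=5.4, P_y=10.25, M=105: y* = 0.5·105/10.25 = 5.122.
At M' = 577.5: y* = 28.1707. Change: 28.1707 − 5.122 = 23.0488.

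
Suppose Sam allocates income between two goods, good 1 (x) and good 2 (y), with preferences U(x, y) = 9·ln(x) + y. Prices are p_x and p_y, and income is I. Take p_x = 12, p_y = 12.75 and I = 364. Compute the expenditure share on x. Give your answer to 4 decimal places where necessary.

share on x = 0.3152

Set MRS = p_x/p_y: (9/x)/1 = p_x/p_y.
So x*(p_x,p_y) = 9·p_y/p_x, independent of income; and y* = (I − 9·p_y)/p_y.
At the given prices: x* = 9·12.75/12 = 9.5625, and y* = 19.549.
Expenditure on x: 12·9.5625 = 114.75; share = 0.3152.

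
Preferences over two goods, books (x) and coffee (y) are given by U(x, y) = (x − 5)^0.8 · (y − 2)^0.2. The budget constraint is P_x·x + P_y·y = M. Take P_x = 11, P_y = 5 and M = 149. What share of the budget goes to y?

This is Cobb-Douglas in (x−5, y−2): tangency gives 0.8·P_y·(y−2) = 0.2·P_x·(x−5).
Substituting into the budget: x* = 5 + 0.8·(M − 5·P_x − 2·P_y)/P_x, and y* = 2 + 0.2·(…)/P_y.
Discretionary income = 149 − 5·11 − 2·5 = 84; x* = 5 + 0.8·84/11 = 11.1091; y* = 2 + 0.2·84/5 = 5.36.
Expenditure on y: 5·5.36 = 26.8; share = 0.1799.

share on y = 0.1799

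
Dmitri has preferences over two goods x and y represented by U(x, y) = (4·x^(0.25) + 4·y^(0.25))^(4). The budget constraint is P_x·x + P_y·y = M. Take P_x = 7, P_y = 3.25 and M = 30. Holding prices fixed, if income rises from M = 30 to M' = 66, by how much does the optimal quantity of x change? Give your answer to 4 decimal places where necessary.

Δx* = 2.2444

With the ratio pinned down, the budget gives x* = M/(P_x + P_y·(y/x)) and y* = (y/x)·x*.
Numerically y/x = 2.781546, so x* = 30/(7 + 3.25·2.781546) = 1.8703.
At M' = 66: x* = 4.1147. Change: 4.1147 − 1.8703 = 2.2444.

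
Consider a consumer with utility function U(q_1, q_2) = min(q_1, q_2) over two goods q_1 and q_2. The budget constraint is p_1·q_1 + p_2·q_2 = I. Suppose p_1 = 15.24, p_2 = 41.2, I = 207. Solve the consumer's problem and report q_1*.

Leontief preferences: the optimum is at the kink where q_1/1 = q_2/1, i.e. q_2 = q_1.
Budget: p_1·q_1 + p_2·q_1 = I, so (p_1 + p_2)·q_1 = I.
Demand: q_1*(p_1,p_2,I) = I/(p_1 + p_2), q_2* = I/(p_1 + p_2).
Here 15.24 + 41.2 = 56.44, giving q_1* = 3.6676.

q_1* = 3.6676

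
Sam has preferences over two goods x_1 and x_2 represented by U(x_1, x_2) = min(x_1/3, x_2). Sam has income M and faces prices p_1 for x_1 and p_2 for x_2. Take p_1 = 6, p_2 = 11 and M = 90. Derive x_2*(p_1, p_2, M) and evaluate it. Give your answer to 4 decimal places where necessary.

x_2* = 3.1034

Here 3·6 + 11 = 29, giving x_2* = 3.1034.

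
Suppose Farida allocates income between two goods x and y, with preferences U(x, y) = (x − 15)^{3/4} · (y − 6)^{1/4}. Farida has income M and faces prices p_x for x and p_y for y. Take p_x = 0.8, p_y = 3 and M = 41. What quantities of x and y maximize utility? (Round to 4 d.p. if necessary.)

Let x' = x−15, y' = y−6. MRS = 3·y'/x' = p_x/p_y.
After buying the subsistence bundle (15, 6), a share 0.75 of the remaining income goes to x: x* = 15 + 0.75·(M − 15p_x − 6p_y)/p_x.
Discretionary income = 41 − 15·0.8 − 6·3 = 11; x* = 15 + 0.75·11/0.8 = 25.3125; y* = 6 + 0.25·11/3 = 6.9167.

x* = 25.3125, y* = 6.9167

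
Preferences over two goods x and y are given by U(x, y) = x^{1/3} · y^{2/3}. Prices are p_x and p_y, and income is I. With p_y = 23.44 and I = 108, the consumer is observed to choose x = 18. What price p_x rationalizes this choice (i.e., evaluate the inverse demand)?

The MRS is (1/2)·y/x. Set MRS = p_x/p_y.
So 1/3·p_y·y = 2/3·p_x·x; combined with the budget, a share 1/3 of income goes to x.
Demand: x*(p_x,p_y,I) = 1/3·I/p_x and y* = 2/3·I/p_y.
Set x* = 18 in the demand function and solve for p_x: p_x = 2.

p_x = 2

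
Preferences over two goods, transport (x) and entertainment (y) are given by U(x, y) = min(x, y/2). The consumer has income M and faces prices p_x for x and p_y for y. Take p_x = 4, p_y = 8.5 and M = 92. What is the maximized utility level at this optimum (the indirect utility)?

V = 4.381

With perfect complements, no substitution: consume in ratio x:y = 1:2.
Budget: p_x·x + p_y·2·x = M, so (p_x + 2·p_y)·x = M.
Demand: x*(p_x,p_y,M) = M/(p_x + 2·p_y), y* = 2·M/(p_x + 2·p_y).
Here 4 + 2·8.5 = 21, giving x* = 4.381 and y* = 8.7619.
Utility at the optimum: U(4.381, 8.7619) = 4.381.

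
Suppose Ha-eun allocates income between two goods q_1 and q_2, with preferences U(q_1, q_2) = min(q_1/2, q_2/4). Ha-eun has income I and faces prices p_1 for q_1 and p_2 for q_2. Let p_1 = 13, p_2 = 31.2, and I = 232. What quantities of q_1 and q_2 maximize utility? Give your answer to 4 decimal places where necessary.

With perfect complements, no substitution: consume in ratio q_1:q_2 = 2:4.
Budget: p_1·q_1 + p_2·2·q_1 = I, so (2·p_1 + 4·p_2)·q_1 = 2·I.
Demand: q_1*(p_1,p_2,I) = 2·I/(2·p_1 + 4·p_2), q_2* = 4·I/(2·p_1 + 4·p_2).
Here 2·13 + 4·31.2 = 150.8, giving q_1* = 3.0769 and q_2* = 6.1538.

q_1* = 3.0769, q_2* = 6.1538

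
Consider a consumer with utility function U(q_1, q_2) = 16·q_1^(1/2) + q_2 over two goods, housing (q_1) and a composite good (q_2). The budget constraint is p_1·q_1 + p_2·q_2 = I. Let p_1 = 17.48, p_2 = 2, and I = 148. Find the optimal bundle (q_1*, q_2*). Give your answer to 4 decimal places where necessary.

MU_q_1 = 8/√q_1, MU_q_2 = 1. Tangency: 8/√q_1 = p_1/p_2.
Thus q_1* = (8·p_2/p_1)² — independent of I — with the rest of income spent on q_2.
Plugging in: q_1* = (8·2/17.48)² = 0.8378, q_2* = 66.6773.

q_1* = 0.8378, q_2* = 66.6773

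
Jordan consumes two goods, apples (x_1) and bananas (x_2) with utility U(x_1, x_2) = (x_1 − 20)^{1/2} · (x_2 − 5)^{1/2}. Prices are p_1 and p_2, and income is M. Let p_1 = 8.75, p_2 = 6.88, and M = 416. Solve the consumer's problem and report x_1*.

Discretionary income = 416 − 20·8.75 − 5·6.88 = 206.6; x_1* = 20 + 0.5·206.6/8.75 = 31.8057.

x_1* = 31.8057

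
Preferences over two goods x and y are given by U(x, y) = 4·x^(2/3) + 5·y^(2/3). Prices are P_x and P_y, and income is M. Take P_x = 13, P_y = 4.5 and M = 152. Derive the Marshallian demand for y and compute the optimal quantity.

y* = 31.8253

Substitute y = (y/x)·x into the budget: x* = M/(P_x + P_y·(y/x)).
Numerically y/x = 47.089335, so x* = 152/(13 + 4.5·47.089335) = 0.6758 and y* = 47.089335·0.6758 = 31.8253.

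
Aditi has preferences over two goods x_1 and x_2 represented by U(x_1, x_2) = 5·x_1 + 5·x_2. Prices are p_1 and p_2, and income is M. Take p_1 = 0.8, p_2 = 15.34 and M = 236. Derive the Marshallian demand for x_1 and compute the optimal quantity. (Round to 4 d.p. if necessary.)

Perfect substitutes: compare marginal utility per dollar. 5/p_1 vs 5/p_2 → 6.25 vs 0.3259.
x_1 gives more utility per dollar, so spend all income on x_1: x_1* = M/p_1, x_2* = 0.
Numerically: x_1* = 295, x_2* = 0.

x_1* = 295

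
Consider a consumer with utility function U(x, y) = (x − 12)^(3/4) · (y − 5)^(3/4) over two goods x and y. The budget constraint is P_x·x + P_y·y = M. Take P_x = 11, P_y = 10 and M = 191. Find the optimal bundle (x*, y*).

x* = 12.4091, y* = 5.45

After buying the subsistence bundle (12, 5), a share 0.5 of the remaining income goes to x: x* = 12 + 0.5·(M − 12P_x − 5P_y)/P_x.
Discretionary income = 191 − 12·11 − 5·10 = 9; x* = 12 + 0.5·9/11 = 12.4091; y* = 5 + 0.5·9/10 = 5.45.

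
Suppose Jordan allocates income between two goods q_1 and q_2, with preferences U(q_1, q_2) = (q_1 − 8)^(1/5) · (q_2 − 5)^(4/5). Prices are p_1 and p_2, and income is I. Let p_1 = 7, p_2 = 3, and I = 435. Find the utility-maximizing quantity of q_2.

q_2* = 102.0667

MRS = (1/4)·(q_2−5)/(q_1−8). Tangency with p_1/p_2 gives q_2−5 = 4·(p_1/p_2)·(q_1−8).
After buying the subsistence bundle (8, 5), a share 0.2 of the remaining income goes to q_1: q_1* = 8 + 0.2·(I − 8p_1 − 5p_2)/p_1.
Discretionary income = 435 − 8·7 − 5·3 = 364; q_2* = 5 + 0.8·364/3 = 102.0667.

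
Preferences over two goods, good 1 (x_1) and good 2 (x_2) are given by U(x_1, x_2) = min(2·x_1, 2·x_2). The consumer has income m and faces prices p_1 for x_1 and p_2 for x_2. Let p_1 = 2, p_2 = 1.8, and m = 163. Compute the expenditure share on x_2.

share on x_2 = 0.4737

Demand: x_1*(p_1,p_2,m) = 2·m/(2·p_1 + 2·p_2), x_2* = 2·m/(2·p_1 + 2·p_2).
Here 2·2 + 2·1.8 = 7.6, giving x_1* = 42.8947 and x_2* = 42.8947.
Expenditure on x_2: 1.8·42.8947 = 77.2105; share = 0.4737.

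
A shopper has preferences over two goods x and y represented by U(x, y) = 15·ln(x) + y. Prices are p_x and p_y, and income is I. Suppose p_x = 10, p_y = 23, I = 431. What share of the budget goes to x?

share on x = 0.8005

MU_x = 15/x, MU_y = 1. Tangency: 15/x = p_x/p_y.
So x*(p_x,p_y) = 15·p_y/p_x, independent of income; and y* = (I − 15·p_y)/p_y.
At the given prices: x* = 15·23/10 = 34.5, and y* = 3.7391.
Expenditure on x: 10·34.5 = 345; share = 0.8005.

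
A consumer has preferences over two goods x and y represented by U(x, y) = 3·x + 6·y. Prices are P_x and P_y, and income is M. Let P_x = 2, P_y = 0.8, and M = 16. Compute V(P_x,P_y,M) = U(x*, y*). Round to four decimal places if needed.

V = 120

Linear utility — the consumer picks whichever good has higher MU/price: 3/2 = 1.5 vs 6/0.8 = 7.5.
y gives more utility per dollar, so spend all income on y: y* = M/P_y, x* = 0.
Numerically: x* = 0, y* = 20.
Utility at the optimum: U(0, 20) = 120.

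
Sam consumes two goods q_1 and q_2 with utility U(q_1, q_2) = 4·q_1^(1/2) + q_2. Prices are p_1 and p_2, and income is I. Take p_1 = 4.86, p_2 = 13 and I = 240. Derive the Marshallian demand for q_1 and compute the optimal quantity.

q_1* = 28.6203

Set MRS = p_1/p_2: 2·q_1^(−1/2) = p_1/p_2.
Solve: √q_1 = 2·p_2/p_1, so q_1*(p_1,p_2) = (2·p_2/p_1)², and q_2* = (I − p_1·q_1*)/p_2.
Plugging in: q_1* = (2·13/4.86)² = 28.6203.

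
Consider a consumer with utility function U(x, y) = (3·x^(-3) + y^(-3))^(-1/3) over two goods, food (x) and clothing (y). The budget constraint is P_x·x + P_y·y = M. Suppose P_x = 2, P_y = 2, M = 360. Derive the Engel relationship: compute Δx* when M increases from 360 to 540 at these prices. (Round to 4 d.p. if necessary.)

MRS = MU_x/MU_y = 3·(y/x)^(4). Set equal to P_x/P_y.
Solve for the ratio: y/x = [(1/3)·P_x/P_y]^(0.25).
With the ratio pinned down, the budget gives x* = M/(P_x + P_y·(y/x)) and y* = (y/x)·x*.
Numerically y/x = 0.759836, so x* = 360/(2 + 2·0.759836) = 102.2823.
At M' = 540: x* = 153.4234. Change: 153.4234 − 102.2823 = 51.1411.

Δx* = 51.1411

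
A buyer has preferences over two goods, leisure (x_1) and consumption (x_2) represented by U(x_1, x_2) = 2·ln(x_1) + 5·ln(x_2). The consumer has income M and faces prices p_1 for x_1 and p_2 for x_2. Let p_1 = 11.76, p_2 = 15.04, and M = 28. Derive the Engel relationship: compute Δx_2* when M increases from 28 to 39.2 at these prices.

Δx_2* = 0.5319

At p_1=11.76, p_2=15.04, M=28: x_2* = 5/7·28/15.04 = 1.3298.
At M' = 39.2: x_2* = 1.8617. Change: 1.8617 − 1.3298 = 0.5319.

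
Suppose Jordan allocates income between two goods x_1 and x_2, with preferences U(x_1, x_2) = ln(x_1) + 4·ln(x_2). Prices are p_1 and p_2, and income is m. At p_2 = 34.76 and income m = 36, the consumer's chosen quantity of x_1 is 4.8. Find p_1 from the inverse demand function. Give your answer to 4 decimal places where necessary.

p_1 = 1.5

The MRS is (1/4)·x_2/x_1. Set MRS = p_1/p_2.
Rearranging, p_2·x_2 = 4·p_1·x_1. Substituting into the budget gives p_1·x_1·(1 + 4) = m.
Demand: x_1*(p_1,p_2,m) = 0.2·m/p_1 and x_2* = 0.8·m/p_2.
Set x_1* = 4.8 in the demand function and solve for p_1: p_1 = 1.5.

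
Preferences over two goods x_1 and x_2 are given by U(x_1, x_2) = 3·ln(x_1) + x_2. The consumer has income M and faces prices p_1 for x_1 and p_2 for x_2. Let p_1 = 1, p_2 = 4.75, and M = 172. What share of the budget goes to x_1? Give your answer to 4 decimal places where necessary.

MU_x_1 = 3/x_1, MU_x_2 = 1. Tangency: 3/x_1 = p_1/p_2.
So x_1*(p_1,p_2) = 3·p_2/p_1, independent of income; and x_2* = (M − 3·p_2)/p_2.
At the given prices: x_1* = 3·4.75/1 = 14.25, and x_2* = 33.2105.
Expenditure on x_1: 1·14.25 = 14.25; share = 0.0828.

share on x_1 = 0.0828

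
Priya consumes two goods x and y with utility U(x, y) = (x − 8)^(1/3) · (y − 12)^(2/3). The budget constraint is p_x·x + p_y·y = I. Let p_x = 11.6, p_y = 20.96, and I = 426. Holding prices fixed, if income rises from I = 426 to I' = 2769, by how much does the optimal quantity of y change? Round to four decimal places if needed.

Δy* = 74.5229

MRS = (1/2)·(y−12)/(x−8). Tangency with p_x/p_y gives y−12 = 2·(p_x/p_y)·(x−8).
After buying the subsistence bundle (8, 12), a share 1/3 of the remaining income goes to x: x* = 8 + 1/3·(I − 8p_x − 12p_y)/p_x.
Discretionary income = 426 − 8·11.6 − 12·20.96 = 81.68; y* = 12 + 2/3·81.68/20.96 = 14.598.
At I' = 2769: y* = 89.1209. Change: 89.1209 − 14.598 = 74.5229.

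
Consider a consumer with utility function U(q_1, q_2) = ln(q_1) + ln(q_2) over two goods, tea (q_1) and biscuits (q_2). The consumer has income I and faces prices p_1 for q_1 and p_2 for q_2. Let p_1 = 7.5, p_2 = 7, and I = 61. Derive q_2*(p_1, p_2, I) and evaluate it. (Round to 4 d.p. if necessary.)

Demand: q_1*(p_1,p_2,I) = 0.5·I/p_1 and q_2* = 0.5·I/p_2.
At p_1=7.5, p_2=7, I=61: q_2* = 0.5·61/7 = 4.3571.

q_2* = 4.3571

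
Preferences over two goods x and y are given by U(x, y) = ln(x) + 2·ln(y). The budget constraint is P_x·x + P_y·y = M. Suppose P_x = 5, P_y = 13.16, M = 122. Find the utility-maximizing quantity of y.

y* = 6.1803

The MRS is (1/2)·y/x. Set MRS = P_x/P_y.
Rearranging, P_y·y = 2·P_x·x. Substituting into the budget gives P_x·x·(1 + 2) = M.
Demand: x*(P_x,P_y,M) = 1/3·M/P_x and y* = 2/3·M/P_y.
At P_x=5, P_y=13.16, M=122: y* = 2/3·122/13.16 = 6.1803.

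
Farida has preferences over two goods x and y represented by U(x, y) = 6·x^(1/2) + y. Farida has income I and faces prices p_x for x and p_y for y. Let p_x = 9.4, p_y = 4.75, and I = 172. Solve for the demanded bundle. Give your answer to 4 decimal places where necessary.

MU_x = 3/√x, MU_y = 1. Tangency: 3/√x = p_x/p_y.
Thus x* = (3·p_y/p_x)² — independent of I — with the rest of income spent on y.
Plugging in: x* = (3·4.75/9.4)² = 2.2981, y* = 31.6627.

x* = 2.2981, y* = 31.6627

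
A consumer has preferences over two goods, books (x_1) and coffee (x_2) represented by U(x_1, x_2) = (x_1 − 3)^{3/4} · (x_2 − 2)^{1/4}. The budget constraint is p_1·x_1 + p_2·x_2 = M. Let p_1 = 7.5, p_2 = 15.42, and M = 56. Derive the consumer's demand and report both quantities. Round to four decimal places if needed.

x_1* = 3.266, x_2* = 2.0431

After buying the subsistence bundle (3, 2), a share 0.75 of the remaining income goes to x_1: x_1* = 3 + 0.75·(M − 3p_1 − 2p_2)/p_1.
Discretionary income = 56 − 3·7.5 − 2·15.42 = 2.66; x_1* = 3 + 0.75·2.66/7.5 = 3.266; x_2* = 2 + 0.25·2.66/15.42 = 2.0431.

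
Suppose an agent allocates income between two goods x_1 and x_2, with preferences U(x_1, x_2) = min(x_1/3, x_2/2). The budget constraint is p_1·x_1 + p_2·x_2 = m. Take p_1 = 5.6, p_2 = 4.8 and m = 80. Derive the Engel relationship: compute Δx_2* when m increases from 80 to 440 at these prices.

Δx_2* = 27.2727

With perfect complements, no substitution: consume in ratio x_1:x_2 = 3:2.
Budget: p_1·x_1 + p_2·(2/3)·x_1 = m, so (3·p_1 + 2·p_2)·x_1 = 3·m.
Demand: x_1*(p_1,p_2,m) = 3·m/(3·p_1 + 2·p_2), x_2* = 2·m/(3·p_1 + 2·p_2).
Here 3·5.6 + 2·4.8 = 26.4, giving x_2* = 6.0606.
At m' = 440: x_2* = 33.3333. Change: 33.3333 − 6.0606 = 27.2727.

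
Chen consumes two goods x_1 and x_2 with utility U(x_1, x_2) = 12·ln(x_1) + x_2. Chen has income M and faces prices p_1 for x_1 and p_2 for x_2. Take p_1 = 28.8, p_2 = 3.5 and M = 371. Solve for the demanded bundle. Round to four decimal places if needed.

MU_x_1 = 12/x_1, MU_x_2 = 1. Tangency: 12/x_1 = p_1/p_2.
So x_1*(p_1,p_2) = 12·p_2/p_1, independent of income; and x_2* = (M − 12·p_2)/p_2.
At the given prices: x_1* = 12·3.5/28.8 = 1.4583, and x_2* = 94.

x_1* = 1.4583, x_2* = 94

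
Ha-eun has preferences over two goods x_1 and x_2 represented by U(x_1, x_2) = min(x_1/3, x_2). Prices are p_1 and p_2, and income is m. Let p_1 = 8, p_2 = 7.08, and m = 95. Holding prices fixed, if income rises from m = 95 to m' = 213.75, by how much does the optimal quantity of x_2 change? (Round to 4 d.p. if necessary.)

With perfect complements, no substitution: consume in ratio x_1:x_2 = 3:1.
Budget: p_1·x_1 + p_2·(1/3)·x_1 = m, so (3·p_1 + p_2)·x_1 = 3·m.
Demand: x_1*(p_1,p_2,m) = 3·m/(3·p_1 + p_2), x_2* = m/(3·p_1 + p_2).
Here 3·8 + 7.08 = 31.08, giving x_2* = 3.0566.
At m' = 213.75: x_2* = 6.8774. Change: 6.8774 − 3.0566 = 3.8208.

Δx_2* = 3.8208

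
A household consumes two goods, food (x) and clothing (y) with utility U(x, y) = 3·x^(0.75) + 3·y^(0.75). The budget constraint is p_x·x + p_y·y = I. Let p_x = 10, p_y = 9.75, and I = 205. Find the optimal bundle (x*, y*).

With the ratio pinned down, the budget gives x* = I/(p_x + p_y·(y/x)) and y* = (y/x)·x*.
Numerically y/x = 1.106577, so x* = 205/(10 + 9.75·1.106577) = 9.8609 and y* = 1.106577·9.8609 = 10.9119.

x* = 9.8609, y* = 10.9119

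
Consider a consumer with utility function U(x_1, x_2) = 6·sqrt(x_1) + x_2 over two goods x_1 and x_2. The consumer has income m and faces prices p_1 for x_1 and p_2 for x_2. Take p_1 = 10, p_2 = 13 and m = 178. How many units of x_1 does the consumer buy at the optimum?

x_1* = 15.21

Utility is quasi-linear in x_2; the FOC for x_1 is 3/√x_1 = p_1/p_2.
Solve: √x_1 = 3·p_2/p_1, so x_1*(p_1,p_2) = (3·p_2/p_1)², and x_2* = (m − p_1·x_1*)/p_2.
Plugging in: x_1* = (3·13/10)² = 15.21.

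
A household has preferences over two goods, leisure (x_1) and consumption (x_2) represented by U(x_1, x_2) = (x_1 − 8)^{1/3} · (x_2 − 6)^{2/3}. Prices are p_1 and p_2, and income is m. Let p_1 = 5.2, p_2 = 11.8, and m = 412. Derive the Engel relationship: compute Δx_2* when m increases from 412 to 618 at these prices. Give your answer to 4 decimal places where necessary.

Substituting into the budget: x_1* = 8 + 1/3·(m − 8·p_1 − 6·p_2)/p_1, and x_2* = 6 + 2/3·(…)/p_2.
Discretionary income = 412 − 8·5.2 − 6·11.8 = 299.6; x_2* = 6 + 2/3·299.6/11.8 = 22.9266.
At m' = 618: x_2* = 34.565. Change: 34.565 − 22.9266 = 11.6384.

Δx_2* = 11.6384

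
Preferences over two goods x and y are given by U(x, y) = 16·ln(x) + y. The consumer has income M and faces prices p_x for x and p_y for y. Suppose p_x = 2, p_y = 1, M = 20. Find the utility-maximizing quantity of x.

x* = 8

MU_x = 16/x, MU_y = 1. Tangency: 16/x = p_x/p_y.
So x*(p_x,p_y) = 16·p_y/p_x, independent of income; and y* = (M − 16·p_y)/p_y.
At the given prices: x* = 16·1/2 = 8.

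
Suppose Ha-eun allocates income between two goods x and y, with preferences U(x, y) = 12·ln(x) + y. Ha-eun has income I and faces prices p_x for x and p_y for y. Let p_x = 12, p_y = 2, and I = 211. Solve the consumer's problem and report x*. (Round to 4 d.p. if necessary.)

Set MRS = p_x/p_y: (12/x)/1 = p_x/p_y.
So x*(p_x,p_y) = 12·p_y/p_x, independent of income; and y* = (I − 12·p_y)/p_y.
At the given prices: x* = 12·2/12 = 2.

x* = 2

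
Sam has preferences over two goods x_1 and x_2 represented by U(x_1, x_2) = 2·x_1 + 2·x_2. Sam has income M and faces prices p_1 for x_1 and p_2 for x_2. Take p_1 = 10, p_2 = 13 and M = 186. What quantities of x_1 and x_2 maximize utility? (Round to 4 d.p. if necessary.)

x_1* = 18.6, x_2* = 0

x_1 gives more utility per dollar, so spend all income on x_1: x_1* = M/p_1, x_2* = 0.
Numerically: x_1* = 18.6, x_2* = 0.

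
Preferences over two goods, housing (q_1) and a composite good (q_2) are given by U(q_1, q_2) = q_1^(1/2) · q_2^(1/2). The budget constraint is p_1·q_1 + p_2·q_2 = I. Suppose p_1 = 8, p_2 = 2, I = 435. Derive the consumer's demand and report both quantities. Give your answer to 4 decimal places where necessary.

q_1* = 27.1875, q_2* = 108.75

MU_q_1/MU_q_2 = (0.5·q_2)/(0.5·q_1); tangency sets this equal to p_1/p_2.
So 0.5·p_2·q_2 = 0.5·p_1·q_1; combined with the budget, a share 0.5 of income goes to q_1.
Demand: q_1*(p_1,p_2,I) = 0.5·I/p_1 and q_2* = 0.5·I/p_2.
At p_1=8, p_2=2, I=435: q_1* = 0.5·435/8 = 27.1875, q_2* = 108.75.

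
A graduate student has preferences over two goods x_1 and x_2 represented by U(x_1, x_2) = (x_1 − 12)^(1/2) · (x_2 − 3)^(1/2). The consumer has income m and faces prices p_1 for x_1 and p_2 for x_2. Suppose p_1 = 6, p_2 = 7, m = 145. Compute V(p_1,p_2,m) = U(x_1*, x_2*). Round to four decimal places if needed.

Discretionary income = 145 − 12·6 − 3·7 = 52; x_1* = 12 + 0.5·52/6 = 16.3333; x_2* = 3 + 0.5·52/7 = 6.7143.
Utility at the optimum: U(16.3333, 6.7143) = 4.0119.

V = 4.0119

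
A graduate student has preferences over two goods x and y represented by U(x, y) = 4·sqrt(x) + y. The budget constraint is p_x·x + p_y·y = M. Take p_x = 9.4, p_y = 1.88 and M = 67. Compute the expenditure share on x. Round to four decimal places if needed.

MU_x = 2/√x, MU_y = 1. Tangency: 2/√x = p_x/p_y.
Solve: √x = 2·p_y/p_x, so x*(p_x,p_y) = (2·p_y/p_x)², and y* = (M − p_x·x*)/p_y.
Plugging in: x* = (2·1.88/9.4)² = 0.16, y* = 34.8383.
Expenditure on x: 9.4·0.16 = 1.504; share = 0.0224.

share on x = 0.0224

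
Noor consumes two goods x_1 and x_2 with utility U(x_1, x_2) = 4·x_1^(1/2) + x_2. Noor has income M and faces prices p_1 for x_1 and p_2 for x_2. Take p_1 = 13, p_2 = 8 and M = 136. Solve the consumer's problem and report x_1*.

x_1* = 1.5148

Thus x_1* = (2·p_2/p_1)² — independent of M — with the rest of income spent on x_2.
Plugging in: x_1* = (2·8/13)² = 1.5148.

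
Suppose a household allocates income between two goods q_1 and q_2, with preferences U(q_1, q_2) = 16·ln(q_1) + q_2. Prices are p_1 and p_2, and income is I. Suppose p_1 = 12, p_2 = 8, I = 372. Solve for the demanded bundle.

q_1* = 10.6667, q_2* = 30.5

Set MRS = p_1/p_2: (16/q_1)/1 = p_1/p_2.
So q_1*(p_1,p_2) = 16·p_2/p_1, independent of income; and q_2* = (I − 16·p_2)/p_2.
At the given prices: q_1* = 16·8/12 = 10.6667, and q_2* = 30.5.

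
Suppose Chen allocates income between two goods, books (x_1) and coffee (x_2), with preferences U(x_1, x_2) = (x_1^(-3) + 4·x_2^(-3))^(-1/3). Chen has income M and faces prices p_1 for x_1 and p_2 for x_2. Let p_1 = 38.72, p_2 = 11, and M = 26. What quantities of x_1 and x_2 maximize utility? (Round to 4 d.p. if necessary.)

From the CES first-order condition, (1/4)·(x_2/x_1)^(4) = p_1/p_2.
Hence x_2/x_1 = (4·p_1/p_2)^(1/(4)), i.e. raised to the 0.25 power.
With the ratio pinned down, the budget gives x_1* = M/(p_1 + p_2·(x_2/x_1)) and x_2* = (x_2/x_1)·x_1*.
Numerically x_2/x_1 = 1.937094, so x_1* = 26/(38.72 + 11·1.937094) = 0.4331 and x_2* = 1.937094·0.4331 = 0.839.

x_1* = 0.4331, x_2* = 0.839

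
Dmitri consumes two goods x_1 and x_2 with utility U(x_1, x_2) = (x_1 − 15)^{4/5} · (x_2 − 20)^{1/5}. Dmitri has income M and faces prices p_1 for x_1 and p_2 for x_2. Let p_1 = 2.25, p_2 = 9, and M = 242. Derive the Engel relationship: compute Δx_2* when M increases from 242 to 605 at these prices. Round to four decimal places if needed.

MRS = 4·(x_2−20)/(x_1−15). Tangency with p_1/p_2 gives x_2−20 = (1/4)·(p_1/p_2)·(x_1−15).
Substituting into the budget: x_1* = 15 + 0.8·(M − 15·p_1 − 20·p_2)/p_1, and x_2* = 20 + 0.2·(…)/p_2.
Discretionary income = 242 − 15·2.25 − 20·9 = 28.25; x_2* = 20 + 0.2·28.25/9 = 20.6278.
At M' = 605: x_2* = 28.6944. Change: 28.6944 − 20.6278 = 8.0667.

Δx_2* = 8.0667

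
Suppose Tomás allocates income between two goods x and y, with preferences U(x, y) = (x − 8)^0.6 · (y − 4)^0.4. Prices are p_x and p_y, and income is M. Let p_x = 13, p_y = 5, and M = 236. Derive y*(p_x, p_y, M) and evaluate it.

y* = 12.96

After buying the subsistence bundle (8, 4), a share 0.6 of the remaining income goes to x: x* = 8 + 0.6·(M − 8p_x − 4p_y)/p_x.
Discretionary income = 236 − 8·13 − 4·5 = 112; y* = 4 + 0.4·112/5 = 12.96.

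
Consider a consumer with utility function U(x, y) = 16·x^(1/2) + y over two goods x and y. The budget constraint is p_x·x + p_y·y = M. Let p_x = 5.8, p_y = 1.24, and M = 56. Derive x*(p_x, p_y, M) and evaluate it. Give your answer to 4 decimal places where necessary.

MU_x = 8/√x, MU_y = 1. Tangency: 8/√x = p_x/p_y.
Solve: √x = 8·p_y/p_x, so x*(p_x,p_y) = (8·p_y/p_x)², and y* = (M − p_x·x*)/p_y.
Plugging in: x* = (8·1.24/5.8)² = 2.9253.

x* = 2.9253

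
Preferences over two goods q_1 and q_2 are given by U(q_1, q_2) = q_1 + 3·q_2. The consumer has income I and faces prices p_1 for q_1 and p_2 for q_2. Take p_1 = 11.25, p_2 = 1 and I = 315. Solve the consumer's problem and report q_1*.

Linear utility — the consumer picks whichever good has higher MU/price: 1/11.25 = 0.0889 vs 3/1 = 3.
q_2 gives more utility per dollar, so spend all income on q_2: q_2* = I/p_2, q_1* = 0.
Numerically: q_1* = 0, q_2* = 315.

q_1* = 0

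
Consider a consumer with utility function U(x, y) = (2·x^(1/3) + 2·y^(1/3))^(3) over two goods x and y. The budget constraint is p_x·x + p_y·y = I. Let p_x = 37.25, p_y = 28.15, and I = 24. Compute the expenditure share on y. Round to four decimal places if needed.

Numerically y/x = 1.5222, so x* = 24/(37.25 + 28.15·1.5222) = 0.2996 and y* = 1.5222·0.2996 = 0.4561.
Expenditure on y: 28.15·0.4561 = 12.8389; share = 0.535.

share on y = 0.535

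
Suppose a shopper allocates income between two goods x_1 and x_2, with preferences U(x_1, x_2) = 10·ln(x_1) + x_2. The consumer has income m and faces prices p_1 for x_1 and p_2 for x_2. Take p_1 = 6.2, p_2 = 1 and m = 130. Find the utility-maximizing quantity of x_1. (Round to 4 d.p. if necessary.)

x_1* = 1.6129

Set MRS = p_1/p_2: (10/x_1)/1 = p_1/p_2.
So x_1*(p_1,p_2) = 10·p_2/p_1, independent of income; and x_2* = (m − 10·p_2)/p_2.
At the given prices: x_1* = 10·1/6.2 = 1.6129.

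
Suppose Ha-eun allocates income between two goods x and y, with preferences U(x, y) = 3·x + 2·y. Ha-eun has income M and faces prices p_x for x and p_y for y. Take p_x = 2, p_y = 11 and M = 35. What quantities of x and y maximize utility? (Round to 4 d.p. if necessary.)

x* = 17.5, y* = 0

Linear utility — the consumer picks whichever good has higher MU/price: 3/2 = 1.5 vs 2/11 = 0.1818.
x gives more utility per dollar, so spend all income on x: x* = M/p_x, y* = 0.
Numerically: x* = 17.5, y* = 0.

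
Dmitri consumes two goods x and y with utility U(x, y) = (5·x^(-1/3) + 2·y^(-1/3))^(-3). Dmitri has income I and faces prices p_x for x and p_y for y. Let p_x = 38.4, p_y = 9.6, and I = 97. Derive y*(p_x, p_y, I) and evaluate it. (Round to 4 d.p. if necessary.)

y* = 2.6508

MU_x ∝ 5·x^(-4/3), MU_y ∝ 2·y^(-4/3), so MRS = (5/2)·(y/x)^(4/3) = p_x/p_y.
Solve for the ratio: y/x = [(2/5)·p_x/p_y]^(0.75).
Substitute y = (y/x)·x into the budget: x* = I/(p_x + p_y·(y/x)).
Numerically y/x = 1.422624, so x* = 97/(38.4 + 9.6·1.422624) = 1.8633 and y* = 1.422624·1.8633 = 2.6508.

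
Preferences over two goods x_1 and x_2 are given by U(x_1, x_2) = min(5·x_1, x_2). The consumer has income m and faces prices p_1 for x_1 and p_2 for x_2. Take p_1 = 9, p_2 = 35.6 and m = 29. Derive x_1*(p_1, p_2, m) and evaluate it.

Leontief preferences: the optimum is at the kink where x_1/1 = x_2/5, i.e. x_2 = 5·x_1.
Budget: p_1·x_1 + p_2·5·x_1 = m, so (p_1 + 5·p_2)·x_1 = m.
Demand: x_1*(p_1,p_2,m) = m/(p_1 + 5·p_2), x_2* = 5·m/(p_1 + 5·p_2).
Here 9 + 5·35.6 = 187, giving x_1* = 0.1551.

x_1* = 0.1551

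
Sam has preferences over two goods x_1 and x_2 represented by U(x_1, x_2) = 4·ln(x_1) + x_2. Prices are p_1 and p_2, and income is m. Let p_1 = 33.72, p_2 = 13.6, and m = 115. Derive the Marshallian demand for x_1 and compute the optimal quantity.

MU_x_1 = 4/x_1, MU_x_2 = 1. Tangency: 4/x_1 = p_1/p_2.
So x_1*(p_1,p_2) = 4·p_2/p_1, independent of income; and x_2* = (m − 4·p_2)/p_2.
At the given prices: x_1* = 4·13.6/33.72 = 1.6133.

x_1* = 1.6133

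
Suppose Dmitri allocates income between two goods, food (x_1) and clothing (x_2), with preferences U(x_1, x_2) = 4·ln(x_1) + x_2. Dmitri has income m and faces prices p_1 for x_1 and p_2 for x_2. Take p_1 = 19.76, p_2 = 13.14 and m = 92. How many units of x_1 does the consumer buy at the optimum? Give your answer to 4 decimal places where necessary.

MU_x_1 = 4/x_1, MU_x_2 = 1. Tangency: 4/x_1 = p_1/p_2.
So x_1*(p_1,p_2) = 4·p_2/p_1, independent of income; and x_2* = (m − 4·p_2)/p_2.
At the given prices: x_1* = 4·13.14/19.76 = 2.6599.

x_1* = 2.6599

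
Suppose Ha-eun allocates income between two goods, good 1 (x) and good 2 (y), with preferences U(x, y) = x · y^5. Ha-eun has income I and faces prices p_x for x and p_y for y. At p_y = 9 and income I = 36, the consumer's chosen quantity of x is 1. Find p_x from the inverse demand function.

Tangency: MRS = (1/5)·y/x = p_x/p_y.
Rearranging, p_y·y = 5·p_x·x. Substituting into the budget gives p_x·x·(1 + 5) = I.
Demand: x*(p_x,p_y,I) = 1/6·I/p_x and y* = 5/6·I/p_y.
Set x* = 1 in the demand function and solve for p_x: p_x = 6.

p_x = 6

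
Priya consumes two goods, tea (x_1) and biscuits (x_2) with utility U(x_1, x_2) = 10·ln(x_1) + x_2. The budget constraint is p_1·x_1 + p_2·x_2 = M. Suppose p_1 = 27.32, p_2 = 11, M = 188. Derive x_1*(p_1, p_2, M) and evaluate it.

x_1* = 4.0264

Set MRS = p_1/p_2: (10/x_1)/1 = p_1/p_2.
So x_1*(p_1,p_2) = 10·p_2/p_1, independent of income; and x_2* = (M − 10·p_2)/p_2.
At the given prices: x_1* = 10·11/27.32 = 4.0264.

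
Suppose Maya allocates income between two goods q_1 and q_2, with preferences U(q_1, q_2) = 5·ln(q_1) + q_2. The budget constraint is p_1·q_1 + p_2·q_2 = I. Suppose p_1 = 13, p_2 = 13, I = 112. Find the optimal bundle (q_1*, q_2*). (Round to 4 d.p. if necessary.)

q_1* = 5, q_2* = 3.6154

Set MRS = p_1/p_2: (5/q_1)/1 = p_1/p_2.
So q_1*(p_1,p_2) = 5·p_2/p_1, independent of income; and q_2* = (I − 5·p_2)/p_2.
At the given prices: q_1* = 5·13/13 = 5, and q_2* = 3.6154.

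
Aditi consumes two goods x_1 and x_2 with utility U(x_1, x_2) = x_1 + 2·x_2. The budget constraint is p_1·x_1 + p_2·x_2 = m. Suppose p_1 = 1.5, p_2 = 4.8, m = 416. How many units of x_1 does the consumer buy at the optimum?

Linear utility — the consumer picks whichever good has higher MU/price: 1/1.5 = 0.6667 vs 2/4.8 = 0.4167.
x_1 gives more utility per dollar, so spend all income on x_1: x_1* = m/p_1, x_2* = 0.
Numerically: x_1* = 277.3333, x_2* = 0.

x_1* = 277.3333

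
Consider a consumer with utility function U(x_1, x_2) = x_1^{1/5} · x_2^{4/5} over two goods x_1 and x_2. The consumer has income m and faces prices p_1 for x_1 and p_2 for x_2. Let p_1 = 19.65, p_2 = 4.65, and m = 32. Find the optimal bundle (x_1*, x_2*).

At p_1=19.65, p_2=4.65, m=32: x_1* = 0.2·32/19.65 = 0.3257, x_2* = 5.5054.

x_1* = 0.3257, x_2* = 5.5054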